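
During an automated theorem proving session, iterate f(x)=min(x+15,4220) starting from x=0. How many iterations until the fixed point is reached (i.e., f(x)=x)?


Step 1: x=0, cap=4220, increment=15
Step 2: x grows by 15 each step until capped at 4220; fixed point is x=4220
Step 3: iterations = ceil(4220/15) = 282

282


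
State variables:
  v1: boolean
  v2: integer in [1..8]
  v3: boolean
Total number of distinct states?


State space = product of domain sizes of all variables.
Domain sizes:
  v1 (boolean): 2
  v2 (integer in [1..8]): 8
  v3 (boolean): 2
Product = 2 * 8 * 2 = 32

32


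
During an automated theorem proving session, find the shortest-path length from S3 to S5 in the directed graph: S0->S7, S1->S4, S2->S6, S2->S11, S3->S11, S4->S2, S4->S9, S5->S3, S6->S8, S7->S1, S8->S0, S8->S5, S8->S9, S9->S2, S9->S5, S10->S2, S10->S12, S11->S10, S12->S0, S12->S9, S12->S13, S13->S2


BFS layer-by-layer from S3:
  dist 0: {S3}
  dist 1: {S11}
  dist 2: {S10}
  dist 3: {S2, S12}
  dist 4: {S0, S6, S9, S13}
  dist 5: {S5, S7, S8}
  -> S5 reached at distance 5
Shortest path length = 5

5


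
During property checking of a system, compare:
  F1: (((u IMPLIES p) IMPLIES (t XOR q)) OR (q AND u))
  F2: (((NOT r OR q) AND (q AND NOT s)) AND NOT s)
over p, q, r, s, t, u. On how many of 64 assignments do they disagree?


F1 = (((u IMPLIES p) IMPLIES (t XOR q)) OR (q AND u))
F2 = (((NOT r OR q) AND (q AND NOT s)) AND NOT s)
Evaluate both on each of 64 rows (bits = p,q,r,s,t,u):
  row 0 [000000]: F1=0 F2=0 -> 0
  row 1 [000001]: F1=1 F2=0 (differ) -> 1
  row 2 [000010]: F1=1 F2=0 (differ) -> 1
  row 3 [000011]: F1=1 F2=0 (differ) -> 1
  row 4 [000100]: F1=0 F2=0 -> 0
  (every remaining row is evaluated the same way; all 64 results are listed next)
Full result column, 8 rows per line (p,q,r fixed per line; s,t,u runs 000..111 left to right):
  rows 0-7 [p,q,r=000]: 01110111  (ones: 6)
  rows 8-15 [p,q,r=001]: 01110111  (ones: 6)
  rows 16-23 [p,q,r=010]: 00101101  (ones: 4)
  rows 24-31 [p,q,r=011]: 00101101  (ones: 4)
  rows 32-39 [p,q,r=100]: 00110011  (ones: 4)
  rows 40-47 [p,q,r=101]: 00110011  (ones: 4)
  rows 48-55 [p,q,r=110]: 00101101  (ones: 4)
  rows 56-63 [p,q,r=111]: 00101101  (ones: 4)
Disagreements = 6+6+4+4+4+4+4+4 = 36

36


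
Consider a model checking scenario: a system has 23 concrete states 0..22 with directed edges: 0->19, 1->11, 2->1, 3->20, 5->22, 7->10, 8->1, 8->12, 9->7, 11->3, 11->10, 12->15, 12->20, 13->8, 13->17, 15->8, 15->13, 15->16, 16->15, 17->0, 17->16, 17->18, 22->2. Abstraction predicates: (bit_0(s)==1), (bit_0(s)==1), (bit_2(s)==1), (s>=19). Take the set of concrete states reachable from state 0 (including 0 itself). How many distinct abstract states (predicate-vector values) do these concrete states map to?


BFS from 0:
Concrete reachable: {0, 19}
Abstract via predicates (bit_0(s)==1), (bit_0(s)==1), (bit_2(s)==1), (s>=19):
  (0,0,0,0) <- {0}
  (1,1,0,1) <- {19}
Distinct abstract states = 2

2


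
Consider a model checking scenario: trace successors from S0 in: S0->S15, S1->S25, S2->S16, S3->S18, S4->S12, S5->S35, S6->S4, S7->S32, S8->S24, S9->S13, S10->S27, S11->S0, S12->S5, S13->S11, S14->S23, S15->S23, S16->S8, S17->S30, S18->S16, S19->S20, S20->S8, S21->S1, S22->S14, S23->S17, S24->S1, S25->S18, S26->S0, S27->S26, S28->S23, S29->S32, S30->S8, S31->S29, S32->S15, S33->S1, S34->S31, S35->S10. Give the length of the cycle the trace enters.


Trace from S0 until a state repeats:
  S0 -> S15 -> S23 -> S17 -> S30 -> S8 -> S24 -> S1 -> S25 -> S18 -> S16 -> S8
S8 first seen at step 5, revisited at step 11.
Cycle length = 11 - 5 = 6

6


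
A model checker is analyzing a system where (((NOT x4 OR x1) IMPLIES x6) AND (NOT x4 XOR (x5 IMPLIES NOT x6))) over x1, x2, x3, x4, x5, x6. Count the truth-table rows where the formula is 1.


Formula: (((NOT x4 OR x1) IMPLIES x6) AND (NOT x4 XOR (x5 IMPLIES NOT x6))) over 6 vars (64 rows)
Evaluate each row (x1, x2, x3, x4, x5, x6 as bits, MSB first):
  row 0 [000000]: (((NOT 0 OR 0) IMPLIES 0) AND (NOT 0 XOR (0 IMPLIES NOT 0))) -> 0
  row 1 [000001]: (((NOT 0 OR 0) IMPLIES 1) AND (NOT 0 XOR (0 IMPLIES NOT 1))) -> 0
  row 2 [000010]: (((NOT 0 OR 0) IMPLIES 0) AND (NOT 0 XOR (1 IMPLIES NOT 0))) -> 0
  row 3 [000011]: (((NOT 0 OR 0) IMPLIES 1) AND (NOT 0 XOR (1 IMPLIES NOT 1))) -> 1
  row 4 [000100]: (((NOT 1 OR 0) IMPLIES 0) AND (NOT 1 XOR (0 IMPLIES NOT 0))) -> 1
  (every remaining row is evaluated the same way; all 64 results are listed next)
Full result column, 8 rows per line (x1,x2,x3 fixed per line; x4,x5,x6 runs 000..111 left to right):
  rows 0-7 [x1,x2,x3=000]: 00011110  (ones: 4)
  rows 8-15 [x1,x2,x3=001]: 00011110  (ones: 4)
  rows 16-23 [x1,x2,x3=010]: 00011110  (ones: 4)
  rows 24-31 [x1,x2,x3=011]: 00011110  (ones: 4)
  rows 32-39 [x1,x2,x3=100]: 00010100  (ones: 2)
  rows 40-47 [x1,x2,x3=101]: 00010100  (ones: 2)
  rows 48-55 [x1,x2,x3=110]: 00010100  (ones: 2)
  rows 56-63 [x1,x2,x3=111]: 00010100  (ones: 2)
Count of 1-rows = 4+4+4+4+2+2+2+2 = 24

24


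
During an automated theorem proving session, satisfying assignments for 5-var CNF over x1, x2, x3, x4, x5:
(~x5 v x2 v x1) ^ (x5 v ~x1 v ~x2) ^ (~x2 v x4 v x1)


CNF with 3 clauses over 5 vars (32 assignments).
An assignment satisfies CNF iff every clause has >=1 true literal.
Check each row (bits = x1,x2,x3,x4,x5; clause T/F shown):
  row 0 [00000]: clauses=TTT -> 1
  row 1 [00001]: clauses=FTT -> 0
  row 2 [00010]: clauses=TTT -> 1
  row 3 [00011]: clauses=FTT -> 0
  row 4 [00100]: clauses=TTT -> 1
  row 5 [00101]: clauses=FTT -> 0
  row 6 [00110]: clauses=TTT -> 1
  row 7 [00111]: clauses=FTT -> 0
  row 8 [01000]: clauses=TTF -> 0
  row 9 [01001]: clauses=TTF -> 0
  row 10 [01010]: clauses=TTT -> 1
  row 11 [01011]: clauses=TTT -> 1
  row 12 [01100]: clauses=TTF -> 0
  row 13 [01101]: clauses=TTF -> 0
  row 14 [01110]: clauses=TTT -> 1
  row 15 [01111]: clauses=TTT -> 1
  row 16 [10000]: clauses=TTT -> 1
  row 17 [10001]: clauses=TTT -> 1
  row 18 [10010]: clauses=TTT -> 1
  row 19 [10011]: clauses=TTT -> 1
  row 20 [10100]: clauses=TTT -> 1
  row 21 [10101]: clauses=TTT -> 1
  row 22 [10110]: clauses=TTT -> 1
  row 23 [10111]: clauses=TTT -> 1
  row 24 [11000]: clauses=TFT -> 0
  row 25 [11001]: clauses=TTT -> 1
  row 26 [11010]: clauses=TFT -> 0
  row 27 [11011]: clauses=TTT -> 1
  row 28 [11100]: clauses=TFT -> 0
  row 29 [11101]: clauses=TTT -> 1
  row 30 [11110]: clauses=TFT -> 0
  row 31 [11111]: clauses=TTT -> 1
Full result column, 8 rows per line (x1,x2 fixed per line; x3,x4,x5 runs 000..111 left to right):
  rows 0-7 [x1,x2=00]: 10101010  (ones: 4)
  rows 8-15 [x1,x2=01]: 00110011  (ones: 4)
  rows 16-23 [x1,x2=10]: 11111111  (ones: 8)
  rows 24-31 [x1,x2=11]: 01010101  (ones: 4)
Satisfying assignments = 4+4+8+4 = 20

20


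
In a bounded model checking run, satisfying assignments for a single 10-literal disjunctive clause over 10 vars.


Step 1: Total=2^10=1024
Step 2: Unsat when all 10 false: 2^0=1
Step 3: Sat=1024-1=1023

1023


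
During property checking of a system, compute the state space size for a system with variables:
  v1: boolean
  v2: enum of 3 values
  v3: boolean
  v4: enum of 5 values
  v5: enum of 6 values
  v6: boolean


State space = product of domain sizes of all variables.
Domain sizes:
  v1 (boolean): 2
  v2 (enum of 3 values): 3
  v3 (boolean): 2
  v4 (enum of 5 values): 5
  v5 (enum of 6 values): 6
  v6 (boolean): 2
Product = 2 * 3 * 2 * 5 * 6 * 2 = 720

720


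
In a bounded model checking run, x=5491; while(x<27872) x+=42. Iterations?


Step 1: x goes from 5491 toward 27872 by 42; the body runs while x<27872, so iterations = ceil((bound-start)/step)
Step 2: Distance=22381
Step 3: ceil(22381/42)=533

533


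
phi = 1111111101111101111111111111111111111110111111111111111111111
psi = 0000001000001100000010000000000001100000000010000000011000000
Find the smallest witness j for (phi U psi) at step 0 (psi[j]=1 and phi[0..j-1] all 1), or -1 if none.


(phi U psi) at 0: need smallest j with psi[j]=1 and phi[i]=1 for all i in [0,j).
Scan from step 0:
  step 0: phi=1, psi=0 -> continue
  step 1: phi=1, psi=0 -> continue
  step 2: phi=1, psi=0 -> continue
  step 3: phi=1, psi=0 -> continue
  step 6: psi=1 and phi held for [0,6) -> witness found
Witness step = 6

6


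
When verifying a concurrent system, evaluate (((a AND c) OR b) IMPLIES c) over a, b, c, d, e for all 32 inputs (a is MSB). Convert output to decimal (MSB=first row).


Formula: (((a AND c) OR b) IMPLIES c) over a, b, c, d, e (32 rows)
Evaluate each row (bits = a,b,c,d,e, MSB first):
  row 0 [00000]: (((0 AND 0) OR 0) IMPLIES 0) -> 1
  row 1 [00001]: (((0 AND 0) OR 0) IMPLIES 0) -> 1
  row 2 [00010]: (((0 AND 0) OR 0) IMPLIES 0) -> 1
  row 3 [00011]: (((0 AND 0) OR 0) IMPLIES 0) -> 1
  row 4 [00100]: (((0 AND 1) OR 0) IMPLIES 1) -> 1
  row 5 [00101]: (((0 AND 1) OR 0) IMPLIES 1) -> 1
  row 6 [00110]: (((0 AND 1) OR 0) IMPLIES 1) -> 1
  row 7 [00111]: (((0 AND 1) OR 0) IMPLIES 1) -> 1
  row 8 [01000]: (((0 AND 0) OR 1) IMPLIES 0) -> 0
  row 9 [01001]: (((0 AND 0) OR 1) IMPLIES 0) -> 0
  row 10 [01010]: (((0 AND 0) OR 1) IMPLIES 0) -> 0
  row 11 [01011]: (((0 AND 0) OR 1) IMPLIES 0) -> 0
  row 12 [01100]: (((0 AND 1) OR 1) IMPLIES 1) -> 1
  row 13 [01101]: (((0 AND 1) OR 1) IMPLIES 1) -> 1
  row 14 [01110]: (((0 AND 1) OR 1) IMPLIES 1) -> 1
  row 15 [01111]: (((0 AND 1) OR 1) IMPLIES 1) -> 1
  row 16 [10000]: (((1 AND 0) OR 0) IMPLIES 0) -> 1
  row 17 [10001]: (((1 AND 0) OR 0) IMPLIES 0) -> 1
  row 18 [10010]: (((1 AND 0) OR 0) IMPLIES 0) -> 1
  row 19 [10011]: (((1 AND 0) OR 0) IMPLIES 0) -> 1
  row 20 [10100]: (((1 AND 1) OR 0) IMPLIES 1) -> 1
  row 21 [10101]: (((1 AND 1) OR 0) IMPLIES 1) -> 1
  row 22 [10110]: (((1 AND 1) OR 0) IMPLIES 1) -> 1
  row 23 [10111]: (((1 AND 1) OR 0) IMPLIES 1) -> 1
  row 24 [11000]: (((1 AND 0) OR 1) IMPLIES 0) -> 0
  row 25 [11001]: (((1 AND 0) OR 1) IMPLIES 0) -> 0
  row 26 [11010]: (((1 AND 0) OR 1) IMPLIES 0) -> 0
  row 27 [11011]: (((1 AND 0) OR 1) IMPLIES 0) -> 0
  row 28 [11100]: (((1 AND 1) OR 1) IMPLIES 1) -> 1
  row 29 [11101]: (((1 AND 1) OR 1) IMPLIES 1) -> 1
  row 30 [11110]: (((1 AND 1) OR 1) IMPLIES 1) -> 1
  row 31 [11111]: (((1 AND 1) OR 1) IMPLIES 1) -> 1
Full result column, 4 rows per line (a,b,c fixed per line; d,e runs 00..11 left to right):
  rows 0-3 [a,b,c=000]: 1111  = hex F
  rows 4-7 [a,b,c=001]: 1111  = hex F
  rows 8-11 [a,b,c=010]: 0000  = hex 0
  rows 12-15 [a,b,c=011]: 1111  = hex F
  rows 16-19 [a,b,c=100]: 1111  = hex F
  rows 20-23 [a,b,c=101]: 1111  = hex F
  rows 24-27 [a,b,c=110]: 0000  = hex 0
  rows 28-31 [a,b,c=111]: 1111  = hex F
Output column (row 0 .. row 31) = 11111111000011111111111100001111
Output column grouped in 4s = 1111 1111 0000 1111 1111 1111 0000 1111 = 0xFF0FFF0F
Convert to decimal digit by digit (value = value*16 + digit):
  F -> 15
  15*16 + 15 (F) = 255
  255*16 + 0 = 4080
  4080*16 + 15 (F) = 65295
  65295*16 + 15 (F) = 1044735
  1044735*16 + 15 (F) = 16715775
  16715775*16 + 0 = 267452400
  267452400*16 + 15 (F) = 4279238415
Decimal = 4279238415

4279238415


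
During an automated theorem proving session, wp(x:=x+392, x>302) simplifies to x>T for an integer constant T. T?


Formula: wp(x:=E, P) = P[E/x] (substitute E for x in postcondition)
Step 1: Postcondition: x>302
Step 2: Substitute x+392 for x: x+392>302
Step 3: Solve for x: x > 302-392 = -90

-90


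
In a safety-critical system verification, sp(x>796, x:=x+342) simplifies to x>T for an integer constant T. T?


Formula: sp(P, x:=E) = exists old_x. (x = E[old_x/x]) AND P[old_x/x] (old_x is the value of x before the assignment; eliminate old_x by solving x = E[old_x/x] for old_x)
Step 1: Precondition P: x>796, i.e. old_x > 796
Step 2: Assignment gives x = old_x + 342, so old_x = x - 342
Step 3: Substitute into P: x - 342 > 796
Step 4: Simplify: x > 796+342 = 1138

1138


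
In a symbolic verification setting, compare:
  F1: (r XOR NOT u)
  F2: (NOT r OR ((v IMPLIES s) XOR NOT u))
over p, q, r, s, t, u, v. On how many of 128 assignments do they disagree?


F1 = (r XOR NOT u)
F2 = (NOT r OR ((v IMPLIES s) XOR NOT u))
Evaluate both on each of 128 rows (bits = p,q,r,s,t,u,v):
  row 0 [0000000]: F1=1 F2=1 -> 0
  row 1 [0000001]: F1=1 F2=1 -> 0
  row 2 [0000010]: F1=0 F2=1 (differ) -> 1
  row 3 [0000011]: F1=0 F2=1 (differ) -> 1
  row 4 [0000100]: F1=1 F2=1 -> 0
  (every remaining row is evaluated the same way; all 128 results are listed next)
Full result column, 8 rows per line (p,q,r,s fixed per line; t,u,v runs 000..111 left to right):
  rows 0-7 [p,q,r,s=0000]: 00110011  (ones: 4)
  rows 8-15 [p,q,r,s=0001]: 00110011  (ones: 4)
  rows 16-23 [p,q,r,s=0010]: 01010101  (ones: 4)
  rows 24-31 [p,q,r,s=0011]: 00000000  (ones: 0)
  rows 32-39 [p,q,r,s=0100]: 00110011  (ones: 4)
  rows 40-47 [p,q,r,s=0101]: 00110011  (ones: 4)
  rows 48-55 [p,q,r,s=0110]: 01010101  (ones: 4)
  rows 56-63 [p,q,r,s=0111]: 00000000  (ones: 0)
  rows 64-71 [p,q,r,s=1000]: 00110011  (ones: 4)
  rows 72-79 [p,q,r,s=1001]: 00110011  (ones: 4)
  rows 80-87 [p,q,r,s=1010]: 01010101  (ones: 4)
  rows 88-95 [p,q,r,s=1011]: 00000000  (ones: 0)
  rows 96-103 [p,q,r,s=1100]: 00110011  (ones: 4)
  rows 104-111 [p,q,r,s=1101]: 00110011  (ones: 4)
  rows 112-119 [p,q,r,s=1110]: 01010101  (ones: 4)
  rows 120-127 [p,q,r,s=1111]: 00000000  (ones: 0)
Disagreements = 4+4+4+0+4+4+4+0+4+4+4+0+4+4+4+0 = 48

48


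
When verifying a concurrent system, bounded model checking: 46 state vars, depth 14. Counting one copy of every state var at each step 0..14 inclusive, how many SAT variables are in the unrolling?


BMC unrolls to depth k, creating one copy of each state var for steps 0..k.
Step count = 14 + 1 = 15 (steps 0 through 14)
Vars per step = 46
Total = 46 * 15 = 690

690


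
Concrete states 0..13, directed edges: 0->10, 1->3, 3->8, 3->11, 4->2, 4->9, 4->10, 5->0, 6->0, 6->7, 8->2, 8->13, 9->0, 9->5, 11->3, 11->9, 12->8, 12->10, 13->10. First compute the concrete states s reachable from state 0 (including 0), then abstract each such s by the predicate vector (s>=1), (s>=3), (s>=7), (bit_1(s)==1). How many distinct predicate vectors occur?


BFS from 0:
Concrete reachable: {0, 10}
Abstract via predicates (s>=1), (s>=3), (s>=7), (bit_1(s)==1):
  (0,0,0,0) <- {0}
  (1,1,1,1) <- {10}
Distinct abstract states = 2

2


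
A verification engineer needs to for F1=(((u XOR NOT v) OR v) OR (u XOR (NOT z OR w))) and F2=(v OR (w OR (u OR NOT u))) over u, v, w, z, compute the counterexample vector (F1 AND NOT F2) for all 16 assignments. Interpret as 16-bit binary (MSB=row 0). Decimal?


F1 = (((u XOR NOT v) OR v) OR (u XOR (NOT z OR w)))
F2 = (v OR (w OR (u OR NOT u)))
Counterexample to F1=>F2 is where F1=1 and F2=0.
Evaluate each row (bits = u,v,w,z, MSB first):
  row 0 [0000]: F1=1 F2=1 -> F1&~F2 -> 0
  row 1 [0001]: F1=1 F2=1 -> F1&~F2 -> 0
  row 2 [0010]: F1=1 F2=1 -> F1&~F2 -> 0
  row 3 [0011]: F1=1 F2=1 -> F1&~F2 -> 0
  row 4 [0100]: F1=1 F2=1 -> F1&~F2 -> 0
  row 5 [0101]: F1=1 F2=1 -> F1&~F2 -> 0
  row 6 [0110]: F1=1 F2=1 -> F1&~F2 -> 0
  row 7 [0111]: F1=1 F2=1 -> F1&~F2 -> 0
  row 8 [1000]: F1=0 F2=1 -> F1&~F2 -> 0
  row 9 [1001]: F1=1 F2=1 -> F1&~F2 -> 0
  row 10 [1010]: F1=0 F2=1 -> F1&~F2 -> 0
  row 11 [1011]: F1=0 F2=1 -> F1&~F2 -> 0
  row 12 [1100]: F1=1 F2=1 -> F1&~F2 -> 0
  row 13 [1101]: F1=1 F2=1 -> F1&~F2 -> 0
  row 14 [1110]: F1=1 F2=1 -> F1&~F2 -> 0
  row 15 [1111]: F1=1 F2=1 -> F1&~F2 -> 0
Full result column, 4 rows per line (u,v fixed per line; w,z runs 00..11 left to right):
  rows 0-3 [u,v=00]: 0000  = hex 0
  rows 4-7 [u,v=01]: 0000  = hex 0
  rows 8-11 [u,v=10]: 0000  = hex 0
  rows 12-15 [u,v=11]: 0000  = hex 0
Counterexample vector (row 0 .. row 15) = 0000000000000000
Output column grouped in 4s = 0000 0000 0000 0000 = 0x0000
Convert to decimal digit by digit (value = value*16 + digit):
  0 -> 0
  0*16 + 0 = 0
  0*16 + 0 = 0
  0*16 + 0 = 0
Decimal = 0

0


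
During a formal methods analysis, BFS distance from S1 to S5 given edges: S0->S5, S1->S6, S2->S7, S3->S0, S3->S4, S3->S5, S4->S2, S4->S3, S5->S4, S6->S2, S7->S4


BFS layer-by-layer from S1:
  dist 0: {S1}
  dist 1: {S6}
  dist 2: {S2}
  dist 3: {S7}
  dist 4: {S4}
  dist 5: {S3}
  dist 6: {S0, S5}
  -> S5 reached at distance 6
Shortest path length = 6

6


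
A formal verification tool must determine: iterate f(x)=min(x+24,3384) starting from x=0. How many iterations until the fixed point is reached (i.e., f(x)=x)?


Step 1: x=0, cap=3384, increment=24
Step 2: x grows by 24 each step until capped at 3384; fixed point is x=3384
Step 3: iterations = ceil(3384/24) = 141

141


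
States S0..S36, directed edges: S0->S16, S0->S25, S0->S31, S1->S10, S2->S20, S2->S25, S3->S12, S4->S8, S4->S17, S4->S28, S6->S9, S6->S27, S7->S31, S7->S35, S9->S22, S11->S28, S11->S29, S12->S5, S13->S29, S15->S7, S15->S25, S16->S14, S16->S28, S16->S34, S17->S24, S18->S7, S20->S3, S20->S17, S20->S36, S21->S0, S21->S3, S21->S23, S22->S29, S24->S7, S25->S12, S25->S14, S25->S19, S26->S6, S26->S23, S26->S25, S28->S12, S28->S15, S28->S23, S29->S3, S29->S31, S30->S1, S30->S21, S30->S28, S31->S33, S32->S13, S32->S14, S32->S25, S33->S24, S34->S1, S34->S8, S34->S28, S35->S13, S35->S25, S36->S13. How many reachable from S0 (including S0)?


BFS from S0:
  layer 0: {S0}
  layer 1: {S16, S25, S31}
  layer 2: {S12, S14, S19, S28, S33, S34}
  layer 3: {S1, S5, S8, S15, S23, S24}
  layer 4: {S7, S10}
  layer 5: {S35}
  layer 6: {S13}
  layer 7: {S29}
  layer 8: {S3}
Reachable set: {S0, S1, S3, S5, S7, S8, S10, S12, S13, S14, S15, S16, S19, S23, S24, S25, S28, S29, S31, S33, S34, S35}
Count = 22

22


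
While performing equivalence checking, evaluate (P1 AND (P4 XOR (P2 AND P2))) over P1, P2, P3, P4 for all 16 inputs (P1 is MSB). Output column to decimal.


Formula: (P1 AND (P4 XOR (P2 AND P2))) over P1, P2, P3, P4 (16 rows)
Evaluate each row (bits = P1,P2,P3,P4, MSB first):
  row 0 [0000]: (0 AND (0 XOR (0 AND 0))) -> 0
  row 1 [0001]: (0 AND (1 XOR (0 AND 0))) -> 0
  row 2 [0010]: (0 AND (0 XOR (0 AND 0))) -> 0
  row 3 [0011]: (0 AND (1 XOR (0 AND 0))) -> 0
  row 4 [0100]: (0 AND (0 XOR (1 AND 1))) -> 0
  row 5 [0101]: (0 AND (1 XOR (1 AND 1))) -> 0
  row 6 [0110]: (0 AND (0 XOR (1 AND 1))) -> 0
  row 7 [0111]: (0 AND (1 XOR (1 AND 1))) -> 0
  row 8 [1000]: (1 AND (0 XOR (0 AND 0))) -> 0
  row 9 [1001]: (1 AND (1 XOR (0 AND 0))) -> 1
  row 10 [1010]: (1 AND (0 XOR (0 AND 0))) -> 0
  row 11 [1011]: (1 AND (1 XOR (0 AND 0))) -> 1
  row 12 [1100]: (1 AND (0 XOR (1 AND 1))) -> 1
  row 13 [1101]: (1 AND (1 XOR (1 AND 1))) -> 0
  row 14 [1110]: (1 AND (0 XOR (1 AND 1))) -> 1
  row 15 [1111]: (1 AND (1 XOR (1 AND 1))) -> 0
Full result column, 4 rows per line (P1,P2 fixed per line; P3,P4 runs 00..11 left to right):
  rows 0-3 [P1,P2=00]: 0000  = hex 0
  rows 4-7 [P1,P2=01]: 0000  = hex 0
  rows 8-11 [P1,P2=10]: 0101  = hex 5
  rows 12-15 [P1,P2=11]: 1010  = hex A
Output column (row 0 .. row 15) = 0000000001011010
Output column grouped in 4s = 0000 0000 0101 1010 = 0x005A
Convert to decimal digit by digit (value = value*16 + digit):
  0 -> 0
  0*16 + 0 = 0
  0*16 + 5 = 5
  5*16 + 10 (A) = 90
Decimal = 90

90


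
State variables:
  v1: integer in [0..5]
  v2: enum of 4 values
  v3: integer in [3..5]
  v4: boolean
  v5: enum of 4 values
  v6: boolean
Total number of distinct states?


State space = product of domain sizes of all variables.
Domain sizes:
  v1 (integer in [0..5]): 6
  v2 (enum of 4 values): 4
  v3 (integer in [3..5]): 3
  v4 (boolean): 2
  v5 (enum of 4 values): 4
  v6 (boolean): 2
Product = 6 * 4 * 3 * 2 * 4 * 2 = 1152

1152


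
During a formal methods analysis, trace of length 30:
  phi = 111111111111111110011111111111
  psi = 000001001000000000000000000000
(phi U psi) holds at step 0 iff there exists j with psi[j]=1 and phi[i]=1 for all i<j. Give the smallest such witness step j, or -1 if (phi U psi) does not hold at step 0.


(phi U psi) at 0: need smallest j with psi[j]=1 and phi[i]=1 for all i in [0,j).
Scan from step 0:
  step 0: phi=1, psi=0 -> continue
  step 1: phi=1, psi=0 -> continue
  step 2: phi=1, psi=0 -> continue
  step 3: phi=1, psi=0 -> continue
  step 5: psi=1 and phi held for [0,5) -> witness found
Witness step = 5

5


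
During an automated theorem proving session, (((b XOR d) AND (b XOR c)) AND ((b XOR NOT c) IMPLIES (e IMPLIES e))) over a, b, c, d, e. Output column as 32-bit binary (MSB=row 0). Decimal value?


Formula: (((b XOR d) AND (b XOR c)) AND ((b XOR NOT c) IMPLIES (e IMPLIES e))) over a, b, c, d, e (32 rows)
Evaluate each row (bits = a,b,c,d,e, MSB first):
  row 0 [00000]: (((0 XOR 0) AND (0 XOR 0)) AND ((0 XOR NOT 0) IMPLIES (0 IMPLIES 0))) -> 0
  row 1 [00001]: (((0 XOR 0) AND (0 XOR 0)) AND ((0 XOR NOT 0) IMPLIES (1 IMPLIES 1))) -> 0
  row 2 [00010]: (((0 XOR 1) AND (0 XOR 0)) AND ((0 XOR NOT 0) IMPLIES (0 IMPLIES 0))) -> 0
  row 3 [00011]: (((0 XOR 1) AND (0 XOR 0)) AND ((0 XOR NOT 0) IMPLIES (1 IMPLIES 1))) -> 0
  row 4 [00100]: (((0 XOR 0) AND (0 XOR 1)) AND ((0 XOR NOT 1) IMPLIES (0 IMPLIES 0))) -> 0
  row 5 [00101]: (((0 XOR 0) AND (0 XOR 1)) AND ((0 XOR NOT 1) IMPLIES (1 IMPLIES 1))) -> 0
  row 6 [00110]: (((0 XOR 1) AND (0 XOR 1)) AND ((0 XOR NOT 1) IMPLIES (0 IMPLIES 0))) -> 1
  row 7 [00111]: (((0 XOR 1) AND (0 XOR 1)) AND ((0 XOR NOT 1) IMPLIES (1 IMPLIES 1))) -> 1
  row 8 [01000]: (((1 XOR 0) AND (1 XOR 0)) AND ((1 XOR NOT 0) IMPLIES (0 IMPLIES 0))) -> 1
  row 9 [01001]: (((1 XOR 0) AND (1 XOR 0)) AND ((1 XOR NOT 0) IMPLIES (1 IMPLIES 1))) -> 1
  row 10 [01010]: (((1 XOR 1) AND (1 XOR 0)) AND ((1 XOR NOT 0) IMPLIES (0 IMPLIES 0))) -> 0
  row 11 [01011]: (((1 XOR 1) AND (1 XOR 0)) AND ((1 XOR NOT 0) IMPLIES (1 IMPLIES 1))) -> 0
  row 12 [01100]: (((1 XOR 0) AND (1 XOR 1)) AND ((1 XOR NOT 1) IMPLIES (0 IMPLIES 0))) -> 0
  row 13 [01101]: (((1 XOR 0) AND (1 XOR 1)) AND ((1 XOR NOT 1) IMPLIES (1 IMPLIES 1))) -> 0
  row 14 [01110]: (((1 XOR 1) AND (1 XOR 1)) AND ((1 XOR NOT 1) IMPLIES (0 IMPLIES 0))) -> 0
  row 15 [01111]: (((1 XOR 1) AND (1 XOR 1)) AND ((1 XOR NOT 1) IMPLIES (1 IMPLIES 1))) -> 0
  row 16 [10000]: (((0 XOR 0) AND (0 XOR 0)) AND ((0 XOR NOT 0) IMPLIES (0 IMPLIES 0))) -> 0
  row 17 [10001]: (((0 XOR 0) AND (0 XOR 0)) AND ((0 XOR NOT 0) IMPLIES (1 IMPLIES 1))) -> 0
  row 18 [10010]: (((0 XOR 1) AND (0 XOR 0)) AND ((0 XOR NOT 0) IMPLIES (0 IMPLIES 0))) -> 0
  row 19 [10011]: (((0 XOR 1) AND (0 XOR 0)) AND ((0 XOR NOT 0) IMPLIES (1 IMPLIES 1))) -> 0
  row 20 [10100]: (((0 XOR 0) AND (0 XOR 1)) AND ((0 XOR NOT 1) IMPLIES (0 IMPLIES 0))) -> 0
  row 21 [10101]: (((0 XOR 0) AND (0 XOR 1)) AND ((0 XOR NOT 1) IMPLIES (1 IMPLIES 1))) -> 0
  row 22 [10110]: (((0 XOR 1) AND (0 XOR 1)) AND ((0 XOR NOT 1) IMPLIES (0 IMPLIES 0))) -> 1
  row 23 [10111]: (((0 XOR 1) AND (0 XOR 1)) AND ((0 XOR NOT 1) IMPLIES (1 IMPLIES 1))) -> 1
  row 24 [11000]: (((1 XOR 0) AND (1 XOR 0)) AND ((1 XOR NOT 0) IMPLIES (0 IMPLIES 0))) -> 1
  row 25 [11001]: (((1 XOR 0) AND (1 XOR 0)) AND ((1 XOR NOT 0) IMPLIES (1 IMPLIES 1))) -> 1
  row 26 [11010]: (((1 XOR 1) AND (1 XOR 0)) AND ((1 XOR NOT 0) IMPLIES (0 IMPLIES 0))) -> 0
  row 27 [11011]: (((1 XOR 1) AND (1 XOR 0)) AND ((1 XOR NOT 0) IMPLIES (1 IMPLIES 1))) -> 0
  row 28 [11100]: (((1 XOR 0) AND (1 XOR 1)) AND ((1 XOR NOT 1) IMPLIES (0 IMPLIES 0))) -> 0
  row 29 [11101]: (((1 XOR 0) AND (1 XOR 1)) AND ((1 XOR NOT 1) IMPLIES (1 IMPLIES 1))) -> 0
  row 30 [11110]: (((1 XOR 1) AND (1 XOR 1)) AND ((1 XOR NOT 1) IMPLIES (0 IMPLIES 0))) -> 0
  row 31 [11111]: (((1 XOR 1) AND (1 XOR 1)) AND ((1 XOR NOT 1) IMPLIES (1 IMPLIES 1))) -> 0
Full result column, 4 rows per line (a,b,c fixed per line; d,e runs 00..11 left to right):
  rows 0-3 [a,b,c=000]: 0000  = hex 0
  rows 4-7 [a,b,c=001]: 0011  = hex 3
  rows 8-11 [a,b,c=010]: 1100  = hex C
  rows 12-15 [a,b,c=011]: 0000  = hex 0
  rows 16-19 [a,b,c=100]: 0000  = hex 0
  rows 20-23 [a,b,c=101]: 0011  = hex 3
  rows 24-27 [a,b,c=110]: 1100  = hex C
  rows 28-31 [a,b,c=111]: 0000  = hex 0
Output column (row 0 .. row 31) = 00000011110000000000001111000000
Output column grouped in 4s = 0000 0011 1100 0000 0000 0011 1100 0000 = 0x03C003C0
Convert to decimal digit by digit (value = value*16 + digit):
  0 -> 0
  0*16 + 3 = 3
  3*16 + 12 (C) = 60
  60*16 + 0 = 960
  960*16 + 0 = 15360
  15360*16 + 3 = 245763
  245763*16 + 12 (C) = 3932220
  3932220*16 + 0 = 62915520
Decimal = 62915520

62915520


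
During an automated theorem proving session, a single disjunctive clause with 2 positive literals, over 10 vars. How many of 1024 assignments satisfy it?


Step 1: Total=2^10=1024
Step 2: Unsat when all 2 false: 2^8=256
Step 3: Sat=1024-256=768

768


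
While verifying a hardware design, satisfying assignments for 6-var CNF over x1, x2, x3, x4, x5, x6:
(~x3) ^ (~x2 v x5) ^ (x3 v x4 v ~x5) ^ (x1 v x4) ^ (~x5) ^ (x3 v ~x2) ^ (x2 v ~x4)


CNF with 7 clauses over 6 vars (64 assignments).
An assignment satisfies CNF iff every clause has >=1 true literal.
Check each row (bits = x1,x2,x3,x4,x5,x6; clause T/F shown):
  row 0 [000000]: clauses=TTTFTTT -> 0
  row 1 [000001]: clauses=TTTFTTT -> 0
  row 2 [000010]: clauses=TTFFFTT -> 0
  row 3 [000011]: clauses=TTFFFTT -> 0
  row 4 [000100]: clauses=TTTTTTF -> 0
  (every remaining row is evaluated the same way; all 64 results are listed next)
Full result column, 8 rows per line (x1,x2,x3 fixed per line; x4,x5,x6 runs 000..111 left to right):
  rows 0-7 [x1,x2,x3=000]: 00000000  (ones: 0)
  rows 8-15 [x1,x2,x3=001]: 00000000  (ones: 0)
  rows 16-23 [x1,x2,x3=010]: 00000000  (ones: 0)
  rows 24-31 [x1,x2,x3=011]: 00000000  (ones: 0)
  rows 32-39 [x1,x2,x3=100]: 11000000  (ones: 2)
  rows 40-47 [x1,x2,x3=101]: 00000000  (ones: 0)
  rows 48-55 [x1,x2,x3=110]: 00000000  (ones: 0)
  rows 56-63 [x1,x2,x3=111]: 00000000  (ones: 0)
Satisfying assignments = 0+0+0+0+2+0+0+0 = 2

2


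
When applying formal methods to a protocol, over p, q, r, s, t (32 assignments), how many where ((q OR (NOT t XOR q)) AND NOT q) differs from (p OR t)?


F1 = ((q OR (NOT t XOR q)) AND NOT q)
F2 = (p OR t)
Evaluate both on each of 32 rows (bits = p,q,r,s,t):
  row 0 [00000]: F1=1 F2=0 (differ) -> 1
  row 1 [00001]: F1=0 F2=1 (differ) -> 1
  row 2 [00010]: F1=1 F2=0 (differ) -> 1
  row 3 [00011]: F1=0 F2=1 (differ) -> 1
  row 4 [00100]: F1=1 F2=0 (differ) -> 1
  row 5 [00101]: F1=0 F2=1 (differ) -> 1
  row 6 [00110]: F1=1 F2=0 (differ) -> 1
  row 7 [00111]: F1=0 F2=1 (differ) -> 1
  row 8 [01000]: F1=0 F2=0 -> 0
  row 9 [01001]: F1=0 F2=1 (differ) -> 1
  row 10 [01010]: F1=0 F2=0 -> 0
  row 11 [01011]: F1=0 F2=1 (differ) -> 1
  row 12 [01100]: F1=0 F2=0 -> 0
  row 13 [01101]: F1=0 F2=1 (differ) -> 1
  row 14 [01110]: F1=0 F2=0 -> 0
  row 15 [01111]: F1=0 F2=1 (differ) -> 1
  row 16 [10000]: F1=1 F2=1 -> 0
  row 17 [10001]: F1=0 F2=1 (differ) -> 1
  row 18 [10010]: F1=1 F2=1 -> 0
  row 19 [10011]: F1=0 F2=1 (differ) -> 1
  row 20 [10100]: F1=1 F2=1 -> 0
  row 21 [10101]: F1=0 F2=1 (differ) -> 1
  row 22 [10110]: F1=1 F2=1 -> 0
  row 23 [10111]: F1=0 F2=1 (differ) -> 1
  row 24 [11000]: F1=0 F2=1 (differ) -> 1
  row 25 [11001]: F1=0 F2=1 (differ) -> 1
  row 26 [11010]: F1=0 F2=1 (differ) -> 1
  row 27 [11011]: F1=0 F2=1 (differ) -> 1
  row 28 [11100]: F1=0 F2=1 (differ) -> 1
  row 29 [11101]: F1=0 F2=1 (differ) -> 1
  row 30 [11110]: F1=0 F2=1 (differ) -> 1
  row 31 [11111]: F1=0 F2=1 (differ) -> 1
Full result column, 8 rows per line (p,q fixed per line; r,s,t runs 000..111 left to right):
  rows 0-7 [p,q=00]: 11111111  (ones: 8)
  rows 8-15 [p,q=01]: 01010101  (ones: 4)
  rows 16-23 [p,q=10]: 01010101  (ones: 4)
  rows 24-31 [p,q=11]: 11111111  (ones: 8)
Disagreements = 8+4+4+8 = 24

24


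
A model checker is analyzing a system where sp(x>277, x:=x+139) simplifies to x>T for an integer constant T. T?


Formula: sp(P, x:=E) = exists old_x. (x = E[old_x/x]) AND P[old_x/x] (old_x is the value of x before the assignment; eliminate old_x by solving x = E[old_x/x] for old_x)
Step 1: Precondition P: x>277, i.e. old_x > 277
Step 2: Assignment gives x = old_x + 139, so old_x = x - 139
Step 3: Substitute into P: x - 139 > 277
Step 4: Simplify: x > 277+139 = 416

416


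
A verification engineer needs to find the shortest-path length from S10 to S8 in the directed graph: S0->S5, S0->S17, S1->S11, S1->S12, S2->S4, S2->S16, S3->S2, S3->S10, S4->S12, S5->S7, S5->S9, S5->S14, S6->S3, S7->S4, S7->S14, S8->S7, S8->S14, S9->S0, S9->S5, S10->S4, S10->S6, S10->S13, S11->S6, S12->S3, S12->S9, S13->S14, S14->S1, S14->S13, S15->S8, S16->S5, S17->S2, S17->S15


BFS layer-by-layer from S10:
  dist 0: {S10}
  dist 1: {S4, S6, S13}
  dist 2: {S3, S12, S14}
  dist 3: {S1, S2, S9}
  dist 4: {S0, S5, S11, S16}
  dist 5: {S7, S17}
  dist 6: {S15}
  dist 7: {S8}
  -> S8 reached at distance 7
Shortest path length = 7

7


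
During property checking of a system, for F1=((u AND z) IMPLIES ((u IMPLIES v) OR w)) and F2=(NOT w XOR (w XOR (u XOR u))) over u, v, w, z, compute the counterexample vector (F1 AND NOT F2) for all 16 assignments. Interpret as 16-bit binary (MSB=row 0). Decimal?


F1 = ((u AND z) IMPLIES ((u IMPLIES v) OR w))
F2 = (NOT w XOR (w XOR (u XOR u)))
Counterexample to F1=>F2 is where F1=1 and F2=0.
Evaluate each row (bits = u,v,w,z, MSB first):
  row 0 [0000]: F1=1 F2=1 -> F1&~F2 -> 0
  row 1 [0001]: F1=1 F2=1 -> F1&~F2 -> 0
  row 2 [0010]: F1=1 F2=1 -> F1&~F2 -> 0
  row 3 [0011]: F1=1 F2=1 -> F1&~F2 -> 0
  row 4 [0100]: F1=1 F2=1 -> F1&~F2 -> 0
  row 5 [0101]: F1=1 F2=1 -> F1&~F2 -> 0
  row 6 [0110]: F1=1 F2=1 -> F1&~F2 -> 0
  row 7 [0111]: F1=1 F2=1 -> F1&~F2 -> 0
  row 8 [1000]: F1=1 F2=1 -> F1&~F2 -> 0
  row 9 [1001]: F1=0 F2=1 -> F1&~F2 -> 0
  row 10 [1010]: F1=1 F2=1 -> F1&~F2 -> 0
  row 11 [1011]: F1=1 F2=1 -> F1&~F2 -> 0
  row 12 [1100]: F1=1 F2=1 -> F1&~F2 -> 0
  row 13 [1101]: F1=1 F2=1 -> F1&~F2 -> 0
  row 14 [1110]: F1=1 F2=1 -> F1&~F2 -> 0
  row 15 [1111]: F1=1 F2=1 -> F1&~F2 -> 0
Full result column, 4 rows per line (u,v fixed per line; w,z runs 00..11 left to right):
  rows 0-3 [u,v=00]: 0000  = hex 0
  rows 4-7 [u,v=01]: 0000  = hex 0
  rows 8-11 [u,v=10]: 0000  = hex 0
  rows 12-15 [u,v=11]: 0000  = hex 0
Counterexample vector (row 0 .. row 15) = 0000000000000000
Output column grouped in 4s = 0000 0000 0000 0000 = 0x0000
Convert to decimal digit by digit (value = value*16 + digit):
  0 -> 0
  0*16 + 0 = 0
  0*16 + 0 = 0
  0*16 + 0 = 0
Decimal = 0

0


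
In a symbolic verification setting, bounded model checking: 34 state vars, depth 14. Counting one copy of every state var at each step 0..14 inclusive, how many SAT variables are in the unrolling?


BMC unrolls to depth k, creating one copy of each state var for steps 0..k.
Step count = 14 + 1 = 15 (steps 0 through 14)
Vars per step = 34
Total = 34 * 15 = 510

510


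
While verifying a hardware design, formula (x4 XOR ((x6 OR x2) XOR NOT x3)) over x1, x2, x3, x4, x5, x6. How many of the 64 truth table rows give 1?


Formula: (x4 XOR ((x6 OR x2) XOR NOT x3)) over 6 vars (64 rows)
Evaluate each row (x1, x2, x3, x4, x5, x6 as bits, MSB first):
  row 0 [000000]: (0 XOR ((0 OR 0) XOR NOT 0)) -> 1
  row 1 [000001]: (0 XOR ((1 OR 0) XOR NOT 0)) -> 0
  row 2 [000010]: (0 XOR ((0 OR 0) XOR NOT 0)) -> 1
  row 3 [000011]: (0 XOR ((1 OR 0) XOR NOT 0)) -> 0
  row 4 [000100]: (1 XOR ((0 OR 0) XOR NOT 0)) -> 0
  (every remaining row is evaluated the same way; all 64 results are listed next)
Full result column, 8 rows per line (x1,x2,x3 fixed per line; x4,x5,x6 runs 000..111 left to right):
  rows 0-7 [x1,x2,x3=000]: 10100101  (ones: 4)
  rows 8-15 [x1,x2,x3=001]: 01011010  (ones: 4)
  rows 16-23 [x1,x2,x3=010]: 00001111  (ones: 4)
  rows 24-31 [x1,x2,x3=011]: 11110000  (ones: 4)
  rows 32-39 [x1,x2,x3=100]: 10100101  (ones: 4)
  rows 40-47 [x1,x2,x3=101]: 01011010  (ones: 4)
  rows 48-55 [x1,x2,x3=110]: 00001111  (ones: 4)
  rows 56-63 [x1,x2,x3=111]: 11110000  (ones: 4)
Count of 1-rows = 4+4+4+4+4+4+4+4 = 32

32


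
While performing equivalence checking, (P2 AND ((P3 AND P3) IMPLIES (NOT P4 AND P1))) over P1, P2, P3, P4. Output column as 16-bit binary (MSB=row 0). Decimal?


Formula: (P2 AND ((P3 AND P3) IMPLIES (NOT P4 AND P1))) over P1, P2, P3, P4 (16 rows)
Evaluate each row (bits = P1,P2,P3,P4, MSB first):
  row 0 [0000]: (0 AND ((0 AND 0) IMPLIES (NOT 0 AND 0))) -> 0
  row 1 [0001]: (0 AND ((0 AND 0) IMPLIES (NOT 1 AND 0))) -> 0
  row 2 [0010]: (0 AND ((1 AND 1) IMPLIES (NOT 0 AND 0))) -> 0
  row 3 [0011]: (0 AND ((1 AND 1) IMPLIES (NOT 1 AND 0))) -> 0
  row 4 [0100]: (1 AND ((0 AND 0) IMPLIES (NOT 0 AND 0))) -> 1
  row 5 [0101]: (1 AND ((0 AND 0) IMPLIES (NOT 1 AND 0))) -> 1
  row 6 [0110]: (1 AND ((1 AND 1) IMPLIES (NOT 0 AND 0))) -> 0
  row 7 [0111]: (1 AND ((1 AND 1) IMPLIES (NOT 1 AND 0))) -> 0
  row 8 [1000]: (0 AND ((0 AND 0) IMPLIES (NOT 0 AND 1))) -> 0
  row 9 [1001]: (0 AND ((0 AND 0) IMPLIES (NOT 1 AND 1))) -> 0
  row 10 [1010]: (0 AND ((1 AND 1) IMPLIES (NOT 0 AND 1))) -> 0
  row 11 [1011]: (0 AND ((1 AND 1) IMPLIES (NOT 1 AND 1))) -> 0
  row 12 [1100]: (1 AND ((0 AND 0) IMPLIES (NOT 0 AND 1))) -> 1
  row 13 [1101]: (1 AND ((0 AND 0) IMPLIES (NOT 1 AND 1))) -> 1
  row 14 [1110]: (1 AND ((1 AND 1) IMPLIES (NOT 0 AND 1))) -> 1
  row 15 [1111]: (1 AND ((1 AND 1) IMPLIES (NOT 1 AND 1))) -> 0
Full result column, 4 rows per line (P1,P2 fixed per line; P3,P4 runs 00..11 left to right):
  rows 0-3 [P1,P2=00]: 0000  = hex 0
  rows 4-7 [P1,P2=01]: 1100  = hex C
  rows 8-11 [P1,P2=10]: 0000  = hex 0
  rows 12-15 [P1,P2=11]: 1110  = hex E
Output column (row 0 .. row 15) = 0000110000001110
Output column grouped in 4s = 0000 1100 0000 1110 = 0x0C0E
Convert to decimal digit by digit (value = value*16 + digit):
  0 -> 0
  0*16 + 12 (C) = 12
  12*16 + 0 = 192
  192*16 + 14 (E) = 3086
Decimal = 3086

3086


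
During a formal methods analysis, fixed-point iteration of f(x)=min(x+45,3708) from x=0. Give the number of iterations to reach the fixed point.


Step 1: x=0, cap=3708, increment=45
Step 2: x grows by 45 each step until capped at 3708; fixed point is x=3708
Step 3: iterations = ceil(3708/45) = 83

83


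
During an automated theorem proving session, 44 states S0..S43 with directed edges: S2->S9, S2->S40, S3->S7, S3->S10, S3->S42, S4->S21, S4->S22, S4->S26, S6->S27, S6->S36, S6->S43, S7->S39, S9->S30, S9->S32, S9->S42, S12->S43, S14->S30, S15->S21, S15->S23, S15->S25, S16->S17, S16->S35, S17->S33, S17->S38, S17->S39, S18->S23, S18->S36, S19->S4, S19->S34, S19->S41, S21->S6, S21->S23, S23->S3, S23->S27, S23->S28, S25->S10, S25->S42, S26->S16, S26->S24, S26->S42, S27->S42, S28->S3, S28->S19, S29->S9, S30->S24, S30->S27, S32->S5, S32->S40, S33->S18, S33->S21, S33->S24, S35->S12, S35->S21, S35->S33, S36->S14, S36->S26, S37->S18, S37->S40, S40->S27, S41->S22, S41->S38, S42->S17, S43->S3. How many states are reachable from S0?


BFS from S0:
  layer 0: {S0}
Reachable set: {S0}
Count = 1

1


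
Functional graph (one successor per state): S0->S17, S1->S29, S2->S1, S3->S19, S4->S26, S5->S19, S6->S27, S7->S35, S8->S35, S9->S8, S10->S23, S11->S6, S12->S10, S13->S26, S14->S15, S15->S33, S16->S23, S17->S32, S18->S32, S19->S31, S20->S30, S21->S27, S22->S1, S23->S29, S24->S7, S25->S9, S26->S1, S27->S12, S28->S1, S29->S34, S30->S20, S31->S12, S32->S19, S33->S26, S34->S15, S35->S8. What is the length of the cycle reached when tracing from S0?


Trace from S0 until a state repeats:
  S0 -> S17 -> S32 -> S19 -> S31 -> S12 -> S10 -> S23 -> S29 -> S34 -> S15 -> S33 -> S26 -> S1 -> S29
S29 first seen at step 8, revisited at step 14.
Cycle length = 14 - 8 = 6

6


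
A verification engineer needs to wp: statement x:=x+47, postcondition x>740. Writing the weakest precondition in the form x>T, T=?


Formula: wp(x:=E, P) = P[E/x] (substitute E for x in postcondition)
Step 1: Postcondition: x>740
Step 2: Substitute x+47 for x: x+47>740
Step 3: Solve for x: x > 740-47 = 693

693


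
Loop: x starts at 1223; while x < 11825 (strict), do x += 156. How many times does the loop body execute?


Step 1: x goes from 1223 toward 11825 by 156; the body runs while x<11825, so iterations = ceil((bound-start)/step)
Step 2: Distance=10602
Step 3: ceil(10602/156)=68

68


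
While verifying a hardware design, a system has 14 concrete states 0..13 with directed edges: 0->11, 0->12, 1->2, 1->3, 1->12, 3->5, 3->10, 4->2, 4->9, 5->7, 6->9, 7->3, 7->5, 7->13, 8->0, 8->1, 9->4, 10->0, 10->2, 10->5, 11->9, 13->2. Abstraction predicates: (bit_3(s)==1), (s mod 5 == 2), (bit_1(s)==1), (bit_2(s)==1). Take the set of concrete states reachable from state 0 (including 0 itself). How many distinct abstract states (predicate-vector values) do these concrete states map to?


BFS from 0:
Concrete reachable: {0, 2, 4, 9, 11, 12}
Abstract via predicates (bit_3(s)==1), (s mod 5 == 2), (bit_1(s)==1), (bit_2(s)==1):
  (0,0,0,0) <- {0}
  (0,0,0,1) <- {4}
  (0,1,1,0) <- {2}
  (1,0,0,0) <- {9}
  (1,0,1,0) <- {11}
  (1,1,0,1) <- {12}
Distinct abstract states = 6

6


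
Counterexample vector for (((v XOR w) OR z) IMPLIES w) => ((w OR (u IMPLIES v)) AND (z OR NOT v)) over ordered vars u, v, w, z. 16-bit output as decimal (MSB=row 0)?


F1 = (((v XOR w) OR z) IMPLIES w)
F2 = ((w OR (u IMPLIES v)) AND (z OR NOT v))
Counterexample to F1=>F2 is where F1=1 and F2=0.
Evaluate each row (bits = u,v,w,z, MSB first):
  row 0 [0000]: F1=1 F2=1 -> F1&~F2 -> 0
  row 1 [0001]: F1=0 F2=1 -> F1&~F2 -> 0
  row 2 [0010]: F1=1 F2=1 -> F1&~F2 -> 0
  row 3 [0011]: F1=1 F2=1 -> F1&~F2 -> 0
  row 4 [0100]: F1=0 F2=0 -> F1&~F2 -> 0
  row 5 [0101]: F1=0 F2=1 -> F1&~F2 -> 0
  row 6 [0110]: F1=1 F2=0 -> F1&~F2 -> 1
  row 7 [0111]: F1=1 F2=1 -> F1&~F2 -> 0
  row 8 [1000]: F1=1 F2=0 -> F1&~F2 -> 1
  row 9 [1001]: F1=0 F2=0 -> F1&~F2 -> 0
  row 10 [1010]: F1=1 F2=1 -> F1&~F2 -> 0
  row 11 [1011]: F1=1 F2=1 -> F1&~F2 -> 0
  row 12 [1100]: F1=0 F2=0 -> F1&~F2 -> 0
  row 13 [1101]: F1=0 F2=1 -> F1&~F2 -> 0
  row 14 [1110]: F1=1 F2=0 -> F1&~F2 -> 1
  row 15 [1111]: F1=1 F2=1 -> F1&~F2 -> 0
Full result column, 4 rows per line (u,v fixed per line; w,z runs 00..11 left to right):
  rows 0-3 [u,v=00]: 0000  = hex 0
  rows 4-7 [u,v=01]: 0010  = hex 2
  rows 8-11 [u,v=10]: 1000  = hex 8
  rows 12-15 [u,v=11]: 0010  = hex 2
Counterexample vector (row 0 .. row 15) = 0000001010000010
Output column grouped in 4s = 0000 0010 1000 0010 = 0x0282
Convert to decimal digit by digit (value = value*16 + digit):
  0 -> 0
  0*16 + 2 = 2
  2*16 + 8 = 40
  40*16 + 2 = 642
Decimal = 642

642


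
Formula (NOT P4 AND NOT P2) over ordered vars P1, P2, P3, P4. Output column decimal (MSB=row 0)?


Formula: (NOT P4 AND NOT P2) over P1, P2, P3, P4 (16 rows)
Evaluate each row (bits = P1,P2,P3,P4, MSB first):
  row 0 [0000]: (NOT 0 AND NOT 0) -> 1
  row 1 [0001]: (NOT 1 AND NOT 0) -> 0
  row 2 [0010]: (NOT 0 AND NOT 0) -> 1
  row 3 [0011]: (NOT 1 AND NOT 0) -> 0
  row 4 [0100]: (NOT 0 AND NOT 1) -> 0
  row 5 [0101]: (NOT 1 AND NOT 1) -> 0
  row 6 [0110]: (NOT 0 AND NOT 1) -> 0
  row 7 [0111]: (NOT 1 AND NOT 1) -> 0
  row 8 [1000]: (NOT 0 AND NOT 0) -> 1
  row 9 [1001]: (NOT 1 AND NOT 0) -> 0
  row 10 [1010]: (NOT 0 AND NOT 0) -> 1
  row 11 [1011]: (NOT 1 AND NOT 0) -> 0
  row 12 [1100]: (NOT 0 AND NOT 1) -> 0
  row 13 [1101]: (NOT 1 AND NOT 1) -> 0
  row 14 [1110]: (NOT 0 AND NOT 1) -> 0
  row 15 [1111]: (NOT 1 AND NOT 1) -> 0
Full result column, 4 rows per line (P1,P2 fixed per line; P3,P4 runs 00..11 left to right):
  rows 0-3 [P1,P2=00]: 1010  = hex A
  rows 4-7 [P1,P2=01]: 0000  = hex 0
  rows 8-11 [P1,P2=10]: 1010  = hex A
  rows 12-15 [P1,P2=11]: 0000  = hex 0
Output column (row 0 .. row 15) = 1010000010100000
Output column grouped in 4s = 1010 0000 1010 0000 = 0xA0A0
Convert to decimal digit by digit (value = value*16 + digit):
  A -> 10
  10*16 + 0 = 160
  160*16 + 10 (A) = 2570
  2570*16 + 0 = 41120
Decimal = 41120

41120


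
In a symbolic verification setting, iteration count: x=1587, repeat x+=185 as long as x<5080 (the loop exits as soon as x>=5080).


Step 1: x goes from 1587 toward 5080 by 185; the body runs while x<5080, so iterations = ceil((bound-start)/step)
Step 2: Distance=3493
Step 3: ceil(3493/185)=19

19


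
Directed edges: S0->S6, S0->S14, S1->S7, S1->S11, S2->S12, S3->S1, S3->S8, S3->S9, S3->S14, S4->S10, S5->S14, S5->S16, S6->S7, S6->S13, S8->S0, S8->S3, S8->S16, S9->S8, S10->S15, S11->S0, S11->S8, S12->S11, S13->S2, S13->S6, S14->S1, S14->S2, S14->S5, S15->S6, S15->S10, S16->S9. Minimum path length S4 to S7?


BFS layer-by-layer from S4:
  dist 0: {S4}
  dist 1: {S10}
  dist 2: {S15}
  dist 3: {S6}
  dist 4: {S7, S13}
  -> S7 reached at distance 4
Shortest path length = 4

4
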